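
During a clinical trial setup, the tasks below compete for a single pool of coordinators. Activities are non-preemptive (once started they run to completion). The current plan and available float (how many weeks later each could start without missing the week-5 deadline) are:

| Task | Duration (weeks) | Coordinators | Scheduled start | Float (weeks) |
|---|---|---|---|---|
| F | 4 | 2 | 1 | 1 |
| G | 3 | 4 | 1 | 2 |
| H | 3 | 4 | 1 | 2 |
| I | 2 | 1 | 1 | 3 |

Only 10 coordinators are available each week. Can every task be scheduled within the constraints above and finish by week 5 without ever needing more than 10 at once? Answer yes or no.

Schedule F@1, G@1, H@1, I@4: w1:10  w2:10  w3:10  w4:3  w5:1 — peak 10 ≤ 10.

yes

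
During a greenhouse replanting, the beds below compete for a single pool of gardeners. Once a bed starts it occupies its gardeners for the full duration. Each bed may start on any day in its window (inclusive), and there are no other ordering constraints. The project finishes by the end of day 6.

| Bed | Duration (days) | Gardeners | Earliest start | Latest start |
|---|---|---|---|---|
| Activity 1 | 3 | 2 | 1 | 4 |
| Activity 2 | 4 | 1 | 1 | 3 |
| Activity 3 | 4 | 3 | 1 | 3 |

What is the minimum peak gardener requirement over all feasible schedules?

Schedule Activity 1@1, Activity 2@1, Activity 3@1: d1:6  d2:6  d3:6  d4:4  d5:0  d6:0 — peak 6.

6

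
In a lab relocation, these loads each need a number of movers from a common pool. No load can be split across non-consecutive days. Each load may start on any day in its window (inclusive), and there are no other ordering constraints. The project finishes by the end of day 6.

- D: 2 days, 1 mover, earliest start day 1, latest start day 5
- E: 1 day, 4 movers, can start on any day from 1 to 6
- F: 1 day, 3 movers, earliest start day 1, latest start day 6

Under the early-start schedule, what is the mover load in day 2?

At early start, day 2 has: D.
Demand: 1 = 1.

1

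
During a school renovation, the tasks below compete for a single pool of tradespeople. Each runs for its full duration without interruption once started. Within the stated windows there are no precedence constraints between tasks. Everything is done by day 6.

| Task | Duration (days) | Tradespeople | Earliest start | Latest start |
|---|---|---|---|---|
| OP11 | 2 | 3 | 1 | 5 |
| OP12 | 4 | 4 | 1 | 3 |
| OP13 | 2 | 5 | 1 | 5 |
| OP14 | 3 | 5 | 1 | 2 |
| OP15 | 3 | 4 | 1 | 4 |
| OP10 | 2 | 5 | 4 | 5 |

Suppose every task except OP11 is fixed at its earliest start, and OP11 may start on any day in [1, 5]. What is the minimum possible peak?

OP11@1: d1:21  d2:21  d3:13  d4:9  d5:5  d6:0 → peak 21
OP11@2: d1:18  d2:21  d3:16  d4:9  d5:5  d6:0 → peak 21
OP11@3: d1:18  d2:18  d3:16  d4:12  d5:5  d6:0 → peak 18
OP11@4: d1:18  d2:18  d3:13  d4:12  d5:8  d6:0 → peak 18
OP11@5: d1:18  d2:18  d3:13  d4:9  d5:8  d6:3 → peak 18
Best is OP11@3, peak 18.

18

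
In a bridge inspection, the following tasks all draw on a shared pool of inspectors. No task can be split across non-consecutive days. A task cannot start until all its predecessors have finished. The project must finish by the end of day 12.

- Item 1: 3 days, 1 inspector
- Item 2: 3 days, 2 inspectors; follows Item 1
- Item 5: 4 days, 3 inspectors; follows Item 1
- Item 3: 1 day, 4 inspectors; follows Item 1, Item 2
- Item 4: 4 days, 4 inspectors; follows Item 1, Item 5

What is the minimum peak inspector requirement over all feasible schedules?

5

Early-start (Item 1@1, Item 2@4, Item 5@4, Item 3@7, Item 4@8) gives peak 7: d1:1  d2:1  d3:1  d4:5  d5:5  d6:5  d7:7  d8:4  d9:4  d10:4  d11:4  d12:0.
Shift Item 3→8, Item 4→9.
Schedule Item 1@1, Item 2@4, Item 5@4, Item 3@8, Item 4@9: d1:1  d2:1  d3:1  d4:5  d5:5  d6:5  d7:3  d8:4  d9:4  d10:4  d11:4  d12:4 — peak 5.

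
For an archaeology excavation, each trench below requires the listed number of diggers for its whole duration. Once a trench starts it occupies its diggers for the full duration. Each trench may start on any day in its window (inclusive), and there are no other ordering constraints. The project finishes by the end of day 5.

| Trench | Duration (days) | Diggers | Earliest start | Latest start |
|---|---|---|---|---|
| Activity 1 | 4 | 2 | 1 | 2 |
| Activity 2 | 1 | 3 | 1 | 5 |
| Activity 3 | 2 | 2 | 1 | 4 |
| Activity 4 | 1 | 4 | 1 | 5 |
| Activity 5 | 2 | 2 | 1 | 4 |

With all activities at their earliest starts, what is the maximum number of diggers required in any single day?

Early-start schedule: Activity 1@1, Activity 2@1, Activity 3@1, Activity 4@1, Activity 5@1.
Load per day: day 1: 13, day 2: 6, day 3: 2, day 4: 2, day 5: 0.
Peak is 13.

13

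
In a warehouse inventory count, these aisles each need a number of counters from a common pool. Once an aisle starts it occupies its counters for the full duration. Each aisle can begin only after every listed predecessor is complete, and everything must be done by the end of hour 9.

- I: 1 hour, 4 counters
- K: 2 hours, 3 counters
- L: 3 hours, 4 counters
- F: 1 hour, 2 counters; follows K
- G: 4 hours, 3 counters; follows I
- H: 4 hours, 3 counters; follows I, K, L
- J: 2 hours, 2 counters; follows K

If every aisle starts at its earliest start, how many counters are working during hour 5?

6

At early start, hour 5 has: G, H.
Demand: 3 + 3 = 6.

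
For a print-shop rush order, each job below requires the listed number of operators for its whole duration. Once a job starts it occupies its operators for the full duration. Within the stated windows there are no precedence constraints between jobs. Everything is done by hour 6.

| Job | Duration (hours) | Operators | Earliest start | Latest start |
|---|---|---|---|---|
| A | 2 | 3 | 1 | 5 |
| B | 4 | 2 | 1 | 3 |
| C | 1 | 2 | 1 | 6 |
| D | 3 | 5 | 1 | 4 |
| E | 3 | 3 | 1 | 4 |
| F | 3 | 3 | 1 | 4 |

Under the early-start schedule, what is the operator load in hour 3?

13

At early start, hour 3 has: B, D, E, F.
Demand: 2 + 5 + 3 + 3 = 13.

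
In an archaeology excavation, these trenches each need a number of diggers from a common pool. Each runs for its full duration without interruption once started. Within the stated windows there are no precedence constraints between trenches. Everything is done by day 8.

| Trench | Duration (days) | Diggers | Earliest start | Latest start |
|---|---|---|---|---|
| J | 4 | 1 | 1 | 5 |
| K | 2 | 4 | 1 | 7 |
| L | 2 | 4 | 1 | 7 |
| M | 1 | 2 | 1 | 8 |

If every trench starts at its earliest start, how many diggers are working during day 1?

11

At early start, day 1 has: J, K, L, M.
Demand: 1 + 4 + 4 + 2 = 11.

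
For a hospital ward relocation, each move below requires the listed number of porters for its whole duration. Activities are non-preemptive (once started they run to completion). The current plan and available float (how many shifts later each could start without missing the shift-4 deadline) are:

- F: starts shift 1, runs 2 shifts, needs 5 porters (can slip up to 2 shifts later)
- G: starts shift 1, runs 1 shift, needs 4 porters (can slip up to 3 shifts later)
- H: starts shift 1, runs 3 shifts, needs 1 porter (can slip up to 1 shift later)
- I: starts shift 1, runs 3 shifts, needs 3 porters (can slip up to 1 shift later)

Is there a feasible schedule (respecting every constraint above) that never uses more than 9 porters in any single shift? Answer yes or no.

yes

Schedule F@1, G@1, H@2, I@2: s1:9  s2:9  s3:4  s4:4 — peak 9 ≤ 9.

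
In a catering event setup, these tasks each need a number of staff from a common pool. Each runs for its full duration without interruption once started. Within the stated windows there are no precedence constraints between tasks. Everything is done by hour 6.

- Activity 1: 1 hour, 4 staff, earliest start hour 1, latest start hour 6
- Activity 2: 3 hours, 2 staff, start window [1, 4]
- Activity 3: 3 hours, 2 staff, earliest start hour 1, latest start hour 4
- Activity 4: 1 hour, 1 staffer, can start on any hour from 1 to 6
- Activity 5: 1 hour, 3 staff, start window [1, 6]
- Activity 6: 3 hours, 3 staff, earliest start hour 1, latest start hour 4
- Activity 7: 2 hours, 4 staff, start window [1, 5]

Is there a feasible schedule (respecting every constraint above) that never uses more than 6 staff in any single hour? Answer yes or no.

no

Total staffer-hours = 37; over 6 hours the average is 37/6 > 6, so some hour must exceed 6.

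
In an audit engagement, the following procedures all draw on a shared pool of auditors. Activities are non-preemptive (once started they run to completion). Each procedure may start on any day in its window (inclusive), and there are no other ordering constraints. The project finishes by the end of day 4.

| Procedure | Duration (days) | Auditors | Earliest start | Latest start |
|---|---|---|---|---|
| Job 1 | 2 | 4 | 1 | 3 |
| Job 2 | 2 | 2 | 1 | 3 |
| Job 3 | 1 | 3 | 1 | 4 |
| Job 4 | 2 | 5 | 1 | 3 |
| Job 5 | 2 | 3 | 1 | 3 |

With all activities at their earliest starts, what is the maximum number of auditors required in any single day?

17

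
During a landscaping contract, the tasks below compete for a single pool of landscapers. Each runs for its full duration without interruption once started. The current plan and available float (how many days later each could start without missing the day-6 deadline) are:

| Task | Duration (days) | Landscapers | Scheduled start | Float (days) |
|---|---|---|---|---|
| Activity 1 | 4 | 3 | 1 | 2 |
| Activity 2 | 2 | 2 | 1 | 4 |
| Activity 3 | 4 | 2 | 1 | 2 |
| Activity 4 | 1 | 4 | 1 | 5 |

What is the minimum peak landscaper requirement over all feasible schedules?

6

Early-start (Activity 1@1, Activity 2@1, Activity 3@1, Activity 4@1) gives peak 11: d1:11  d2:7  d3:5  d4:5  d5:0  d6:0.
Shift Activity 3→3, Activity 4→5.
Schedule Activity 1@1, Activity 2@1, Activity 3@3, Activity 4@5: d1:5  d2:5  d3:5  d4:5  d5:6  d6:2 — peak 6.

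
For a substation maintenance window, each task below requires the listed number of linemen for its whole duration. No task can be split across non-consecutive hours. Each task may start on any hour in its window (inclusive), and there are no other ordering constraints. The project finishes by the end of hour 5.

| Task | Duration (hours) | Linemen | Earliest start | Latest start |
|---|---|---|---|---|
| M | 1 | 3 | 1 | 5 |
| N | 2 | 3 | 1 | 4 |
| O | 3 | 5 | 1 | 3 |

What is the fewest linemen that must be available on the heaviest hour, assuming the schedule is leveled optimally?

Early-start (M@1, N@1, O@1) gives peak 11: h1:11  h2:8  h3:5  h4:0  h5:0.
Shift O→3.
Schedule M@1, N@1, O@3: h1:6  h2:3  h3:5  h4:5  h5:5 — peak 6.

6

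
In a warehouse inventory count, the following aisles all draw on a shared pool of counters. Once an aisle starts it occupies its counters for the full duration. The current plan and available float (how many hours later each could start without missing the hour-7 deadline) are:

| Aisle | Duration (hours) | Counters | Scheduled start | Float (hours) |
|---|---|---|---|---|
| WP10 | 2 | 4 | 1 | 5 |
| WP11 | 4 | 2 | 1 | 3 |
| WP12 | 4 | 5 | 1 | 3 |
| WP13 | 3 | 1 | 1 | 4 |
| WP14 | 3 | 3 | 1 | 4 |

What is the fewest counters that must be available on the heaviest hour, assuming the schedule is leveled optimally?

8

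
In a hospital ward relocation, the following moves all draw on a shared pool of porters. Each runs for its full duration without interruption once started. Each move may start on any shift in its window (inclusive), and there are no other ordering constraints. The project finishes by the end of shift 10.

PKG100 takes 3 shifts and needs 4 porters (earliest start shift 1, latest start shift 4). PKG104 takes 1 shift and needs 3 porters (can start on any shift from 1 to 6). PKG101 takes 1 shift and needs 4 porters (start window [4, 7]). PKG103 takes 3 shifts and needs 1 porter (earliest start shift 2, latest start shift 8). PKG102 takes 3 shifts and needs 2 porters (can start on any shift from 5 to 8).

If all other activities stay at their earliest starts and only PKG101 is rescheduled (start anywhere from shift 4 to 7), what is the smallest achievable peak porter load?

PKG101@4: s1:7  s2:5  s3:5  s4:5  s5:2  s6:2  s7:2  s8:0  s9:0  s10:0 → peak 7
PKG101@5: s1:7  s2:5  s3:5  s4:1  s5:6  s6:2  s7:2  s8:0  s9:0  s10:0 → peak 7
PKG101@6: s1:7  s2:5  s3:5  s4:1  s5:2  s6:6  s7:2  s8:0  s9:0  s10:0 → peak 7
PKG101@7: s1:7  s2:5  s3:5  s4:1  s5:2  s6:2  s7:6  s8:0  s9:0  s10:0 → peak 7
Best is PKG101@4, peak 7.

7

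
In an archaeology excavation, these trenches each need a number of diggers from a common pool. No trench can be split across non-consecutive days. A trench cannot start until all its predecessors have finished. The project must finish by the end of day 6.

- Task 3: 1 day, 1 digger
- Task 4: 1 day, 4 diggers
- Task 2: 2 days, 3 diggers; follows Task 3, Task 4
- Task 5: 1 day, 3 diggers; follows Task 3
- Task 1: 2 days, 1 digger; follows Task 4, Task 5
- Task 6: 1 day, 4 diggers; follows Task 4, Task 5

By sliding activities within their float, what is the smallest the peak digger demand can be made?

4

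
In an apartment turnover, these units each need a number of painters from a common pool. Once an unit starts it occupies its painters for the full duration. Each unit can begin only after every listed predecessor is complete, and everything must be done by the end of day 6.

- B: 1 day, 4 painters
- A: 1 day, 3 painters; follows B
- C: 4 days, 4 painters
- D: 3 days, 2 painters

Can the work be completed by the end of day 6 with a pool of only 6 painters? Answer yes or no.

yes

Schedule B@1, A@2, C@3, D@1: d1:6  d2:5  d3:6  d4:4  d5:4  d6:4 — peak 6 ≤ 6.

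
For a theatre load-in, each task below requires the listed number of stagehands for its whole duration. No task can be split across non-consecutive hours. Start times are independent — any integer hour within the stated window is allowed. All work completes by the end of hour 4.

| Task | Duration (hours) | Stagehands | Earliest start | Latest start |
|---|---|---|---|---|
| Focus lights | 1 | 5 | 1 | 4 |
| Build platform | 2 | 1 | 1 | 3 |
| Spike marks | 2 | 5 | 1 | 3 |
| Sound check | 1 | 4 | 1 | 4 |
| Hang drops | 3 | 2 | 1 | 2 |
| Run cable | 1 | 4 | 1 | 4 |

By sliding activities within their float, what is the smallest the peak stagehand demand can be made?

8

Early-start (Focus lights@1, Build platform@1, Spike marks@1, Sound check@1, Hang drops@1, Run cable@1) gives peak 21: h1:21  h2:8  h3:2  h4:0.
Shift Spike marks→2, Sound check→4, Run cable→4.
Schedule Focus lights@1, Build platform@1, Spike marks@2, Sound check@4, Hang drops@1, Run cable@4: h1:8  h2:8  h3:7  h4:8 — peak 8.
Total stagehand-hours = 31 over 4 hours ⇒ peak ≥ ⌈31/4⌉ = 8, so 8 is optimal.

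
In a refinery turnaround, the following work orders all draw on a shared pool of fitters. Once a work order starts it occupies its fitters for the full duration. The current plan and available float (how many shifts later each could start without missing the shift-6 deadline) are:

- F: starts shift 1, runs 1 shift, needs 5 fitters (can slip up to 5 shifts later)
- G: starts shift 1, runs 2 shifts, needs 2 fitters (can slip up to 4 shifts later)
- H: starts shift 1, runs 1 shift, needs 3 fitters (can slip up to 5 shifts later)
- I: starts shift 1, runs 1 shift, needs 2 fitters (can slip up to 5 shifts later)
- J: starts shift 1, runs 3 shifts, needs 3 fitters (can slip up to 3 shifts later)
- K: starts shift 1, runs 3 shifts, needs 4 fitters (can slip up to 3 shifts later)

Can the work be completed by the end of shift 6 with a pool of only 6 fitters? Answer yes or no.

no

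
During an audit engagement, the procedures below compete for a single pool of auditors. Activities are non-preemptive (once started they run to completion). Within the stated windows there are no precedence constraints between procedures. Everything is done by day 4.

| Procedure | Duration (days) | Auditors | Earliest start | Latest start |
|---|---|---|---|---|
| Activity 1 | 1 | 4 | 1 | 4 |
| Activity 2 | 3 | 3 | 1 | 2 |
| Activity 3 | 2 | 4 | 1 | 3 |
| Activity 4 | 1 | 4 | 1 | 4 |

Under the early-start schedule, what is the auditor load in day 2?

At early start, day 2 has: Activity 2, Activity 3.
Demand: 3 + 4 = 7.

7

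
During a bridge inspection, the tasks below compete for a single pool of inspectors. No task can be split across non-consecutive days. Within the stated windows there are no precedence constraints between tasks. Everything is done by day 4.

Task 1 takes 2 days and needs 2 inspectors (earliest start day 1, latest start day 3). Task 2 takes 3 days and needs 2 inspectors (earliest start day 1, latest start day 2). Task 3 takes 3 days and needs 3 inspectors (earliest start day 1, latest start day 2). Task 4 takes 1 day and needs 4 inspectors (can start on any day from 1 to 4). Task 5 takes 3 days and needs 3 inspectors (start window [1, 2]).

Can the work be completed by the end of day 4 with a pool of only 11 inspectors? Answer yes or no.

Schedule Task 1@1, Task 2@1, Task 3@1, Task 4@4, Task 5@1: d1:10  d2:10  d3:8  d4:4 — peak 10 ≤ 11.

yes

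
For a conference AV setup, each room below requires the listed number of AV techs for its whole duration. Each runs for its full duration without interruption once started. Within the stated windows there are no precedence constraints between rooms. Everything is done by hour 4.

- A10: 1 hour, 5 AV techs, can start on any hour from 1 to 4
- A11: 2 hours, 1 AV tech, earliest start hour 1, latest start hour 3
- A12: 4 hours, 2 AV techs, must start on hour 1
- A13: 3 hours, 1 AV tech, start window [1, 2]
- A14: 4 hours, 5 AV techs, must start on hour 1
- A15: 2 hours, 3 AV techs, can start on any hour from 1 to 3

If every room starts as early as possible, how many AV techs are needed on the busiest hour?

17

Early-start schedule: A10@1, A11@1, A12@1, A13@1, A14@1, A15@1.
Load per hour: hour 1: 17, hour 2: 12, hour 3: 8, hour 4: 7.
Peak is 17.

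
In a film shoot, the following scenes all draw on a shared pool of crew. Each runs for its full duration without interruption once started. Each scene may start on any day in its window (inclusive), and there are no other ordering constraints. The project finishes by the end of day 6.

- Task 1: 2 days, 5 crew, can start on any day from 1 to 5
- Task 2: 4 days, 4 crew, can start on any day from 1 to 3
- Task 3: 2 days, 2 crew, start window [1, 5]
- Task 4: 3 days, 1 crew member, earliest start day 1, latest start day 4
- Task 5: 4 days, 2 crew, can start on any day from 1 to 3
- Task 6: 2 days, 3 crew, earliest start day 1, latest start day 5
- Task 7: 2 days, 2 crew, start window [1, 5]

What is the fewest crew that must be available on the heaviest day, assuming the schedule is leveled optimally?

Early-start (Task 1@1, Task 2@1, Task 3@1, Task 4@1, Task 5@1, Task 6@1, Task 7@1) gives peak 19: d1:19  d2:19  d3:7  d4:6  d5:0  d6:0.
Shift Task 3→3, Task 4→3, Task 5→3, Task 6→5, Task 7→5.
Schedule Task 1@1, Task 2@1, Task 3@3, Task 4@3, Task 5@3, Task 6@5, Task 7@5: d1:9  d2:9  d3:9  d4:9  d5:8  d6:7 — peak 9.
Total crew member-days = 51 over 6 days ⇒ peak ≥ ⌈51/6⌉ = 9, so 9 is optimal.

9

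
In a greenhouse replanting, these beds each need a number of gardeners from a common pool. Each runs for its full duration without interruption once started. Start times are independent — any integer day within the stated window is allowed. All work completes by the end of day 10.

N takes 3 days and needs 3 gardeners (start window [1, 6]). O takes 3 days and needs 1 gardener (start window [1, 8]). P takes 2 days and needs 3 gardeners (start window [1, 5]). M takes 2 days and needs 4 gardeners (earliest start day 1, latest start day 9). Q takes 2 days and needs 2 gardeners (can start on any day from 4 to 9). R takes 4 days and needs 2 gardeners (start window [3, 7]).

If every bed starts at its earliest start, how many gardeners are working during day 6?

2

At early start, day 6 has: R.
Demand: 2 = 2.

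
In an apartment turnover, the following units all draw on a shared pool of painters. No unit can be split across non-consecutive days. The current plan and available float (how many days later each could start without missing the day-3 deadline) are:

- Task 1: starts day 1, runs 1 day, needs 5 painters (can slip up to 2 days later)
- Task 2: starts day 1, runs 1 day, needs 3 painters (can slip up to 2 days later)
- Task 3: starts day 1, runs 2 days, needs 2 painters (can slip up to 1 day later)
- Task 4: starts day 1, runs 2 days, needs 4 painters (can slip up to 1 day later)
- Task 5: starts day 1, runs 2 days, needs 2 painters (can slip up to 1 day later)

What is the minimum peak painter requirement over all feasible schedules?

8

Early-start (Task 1@1, Task 2@1, Task 3@1, Task 4@1, Task 5@1) gives peak 16: d1:16  d2:8  d3:0.
Shift Task 3→2, Task 4→2, Task 5→2.
Schedule Task 1@1, Task 2@1, Task 3@2, Task 4@2, Task 5@2: d1:8  d2:8  d3:8 — peak 8.
Total painter-days = 24 over 3 days ⇒ peak ≥ ⌈24/3⌉ = 8, so 8 is optimal.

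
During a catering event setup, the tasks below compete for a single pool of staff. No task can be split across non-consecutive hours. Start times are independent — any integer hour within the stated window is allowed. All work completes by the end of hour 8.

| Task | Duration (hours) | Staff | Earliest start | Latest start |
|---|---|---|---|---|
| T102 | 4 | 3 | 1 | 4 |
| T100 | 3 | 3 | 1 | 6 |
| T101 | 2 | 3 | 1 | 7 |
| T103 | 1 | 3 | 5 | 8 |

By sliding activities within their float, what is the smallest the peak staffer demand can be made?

6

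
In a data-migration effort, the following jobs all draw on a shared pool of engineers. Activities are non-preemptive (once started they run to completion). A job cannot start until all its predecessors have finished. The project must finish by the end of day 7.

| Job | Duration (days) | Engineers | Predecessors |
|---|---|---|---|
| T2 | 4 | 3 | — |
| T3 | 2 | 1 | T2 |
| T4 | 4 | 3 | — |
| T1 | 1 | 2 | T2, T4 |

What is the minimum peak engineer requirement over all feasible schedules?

Schedule T2@1, T3@5, T4@1, T1@5: d1:6  d2:6  d3:6  d4:6  d5:3  d6:1  d7:0 — peak 6.
No arrangement of the 17 feasible schedules does better.

6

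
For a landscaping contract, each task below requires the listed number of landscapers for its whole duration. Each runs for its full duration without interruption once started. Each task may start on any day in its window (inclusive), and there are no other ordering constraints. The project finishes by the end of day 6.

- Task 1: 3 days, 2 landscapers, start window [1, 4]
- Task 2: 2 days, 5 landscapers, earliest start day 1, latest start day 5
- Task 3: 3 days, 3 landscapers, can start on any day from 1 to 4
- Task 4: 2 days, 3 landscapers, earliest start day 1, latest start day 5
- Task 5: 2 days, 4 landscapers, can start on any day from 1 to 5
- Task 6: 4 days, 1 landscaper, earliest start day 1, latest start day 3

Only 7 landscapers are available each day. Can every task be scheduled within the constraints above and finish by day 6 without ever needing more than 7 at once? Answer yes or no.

no

Total landscaper-days = 43; over 6 days the average is 43/6 > 7, so some day must exceed 7.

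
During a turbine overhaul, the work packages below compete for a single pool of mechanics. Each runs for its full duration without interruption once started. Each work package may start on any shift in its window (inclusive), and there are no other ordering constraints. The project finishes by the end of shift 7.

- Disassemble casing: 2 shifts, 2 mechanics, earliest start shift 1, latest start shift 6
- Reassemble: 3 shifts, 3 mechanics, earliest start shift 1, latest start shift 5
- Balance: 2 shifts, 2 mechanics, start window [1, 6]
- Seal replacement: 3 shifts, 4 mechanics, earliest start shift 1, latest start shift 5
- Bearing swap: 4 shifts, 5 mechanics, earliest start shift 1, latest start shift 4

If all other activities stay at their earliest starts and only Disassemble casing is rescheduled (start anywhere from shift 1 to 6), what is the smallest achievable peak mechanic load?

Disassemble casing@1: s1:16  s2:16  s3:12  s4:5  s5:0  s6:0  s7:0 → peak 16
Disassemble casing@2: s1:14  s2:16  s3:14  s4:5  s5:0  s6:0  s7:0 → peak 16
Disassemble casing@3: s1:14  s2:14  s3:14  s4:7  s5:0  s6:0  s7:0 → peak 14
Disassemble casing@4: s1:14  s2:14  s3:12  s4:7  s5:2  s6:0  s7:0 → peak 14
Disassemble casing@5: s1:14  s2:14  s3:12  s4:5  s5:2  s6:2  s7:0 → peak 14
Disassemble casing@6: s1:14  s2:14  s3:12  s4:5  s5:0  s6:2  s7:2 → peak 14
Best is Disassemble casing@3, peak 14.

14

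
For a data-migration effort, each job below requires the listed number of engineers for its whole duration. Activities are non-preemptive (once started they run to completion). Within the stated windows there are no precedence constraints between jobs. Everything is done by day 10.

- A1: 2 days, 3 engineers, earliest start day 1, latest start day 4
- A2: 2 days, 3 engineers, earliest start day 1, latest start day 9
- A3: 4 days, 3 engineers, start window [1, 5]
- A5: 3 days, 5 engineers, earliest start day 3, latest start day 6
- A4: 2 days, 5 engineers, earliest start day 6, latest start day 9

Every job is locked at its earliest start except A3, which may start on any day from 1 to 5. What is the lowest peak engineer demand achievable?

A3@1: d1:9  d2:9  d3:8  d4:8  d5:5  d6:5  d7:5  d8:0  d9:0  d10:0 → peak 9
A3@2: d1:6  d2:9  d3:8  d4:8  d5:8  d6:5  d7:5  d8:0  d9:0  d10:0 → peak 9
A3@3: d1:6  d2:6  d3:8  d4:8  d5:8  d6:8  d7:5  d8:0  d9:0  d10:0 → peak 8
A3@4: d1:6  d2:6  d3:5  d4:8  d5:8  d6:8  d7:8  d8:0  d9:0  d10:0 → peak 8
A3@5: d1:6  d2:6  d3:5  d4:5  d5:8  d6:8  d7:8  d8:3  d9:0  d10:0 → peak 8
Best is A3@3, peak 8.

8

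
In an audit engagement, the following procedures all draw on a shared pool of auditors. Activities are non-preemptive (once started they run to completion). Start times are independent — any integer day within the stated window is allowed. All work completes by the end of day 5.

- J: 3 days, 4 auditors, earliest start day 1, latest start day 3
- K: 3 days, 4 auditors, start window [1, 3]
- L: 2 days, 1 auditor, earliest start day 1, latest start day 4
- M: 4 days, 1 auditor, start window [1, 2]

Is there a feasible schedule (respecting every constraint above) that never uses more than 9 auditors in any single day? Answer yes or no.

yes

Schedule J@1, K@1, L@4, M@1: d1:9  d2:9  d3:9  d4:2  d5:1 — peak 9 ≤ 9.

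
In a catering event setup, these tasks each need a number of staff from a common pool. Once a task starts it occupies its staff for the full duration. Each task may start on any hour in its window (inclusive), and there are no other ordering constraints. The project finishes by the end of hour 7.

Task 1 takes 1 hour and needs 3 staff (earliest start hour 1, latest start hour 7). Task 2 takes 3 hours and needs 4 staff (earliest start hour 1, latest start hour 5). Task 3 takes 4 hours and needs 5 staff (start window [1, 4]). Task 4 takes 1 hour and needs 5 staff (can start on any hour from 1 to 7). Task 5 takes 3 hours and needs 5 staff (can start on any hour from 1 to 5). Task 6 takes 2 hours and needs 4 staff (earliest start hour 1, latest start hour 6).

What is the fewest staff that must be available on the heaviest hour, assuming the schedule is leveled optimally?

10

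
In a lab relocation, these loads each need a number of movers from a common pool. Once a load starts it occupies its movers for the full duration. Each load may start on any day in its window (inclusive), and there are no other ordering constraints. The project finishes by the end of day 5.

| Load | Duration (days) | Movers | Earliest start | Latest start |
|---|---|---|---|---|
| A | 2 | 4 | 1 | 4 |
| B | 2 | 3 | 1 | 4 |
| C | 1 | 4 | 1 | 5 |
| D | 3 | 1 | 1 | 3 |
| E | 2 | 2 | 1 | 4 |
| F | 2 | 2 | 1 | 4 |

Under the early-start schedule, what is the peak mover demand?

16

Early-start schedule: A@1, B@1, C@1, D@1, E@1, F@1.
Load per day: day 1: 16, day 2: 12, day 3: 1, day 4: 0, day 5: 0.
Peak is 16.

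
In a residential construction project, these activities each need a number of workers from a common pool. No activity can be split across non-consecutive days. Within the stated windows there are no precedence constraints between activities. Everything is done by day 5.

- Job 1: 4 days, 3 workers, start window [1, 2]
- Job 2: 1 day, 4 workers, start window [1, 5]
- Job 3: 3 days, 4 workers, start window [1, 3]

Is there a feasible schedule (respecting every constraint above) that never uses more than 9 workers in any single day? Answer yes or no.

Schedule Job 1@1, Job 2@1, Job 3@2: d1:7  d2:7  d3:7  d4:7  d5:0 — peak 7 ≤ 9.

yes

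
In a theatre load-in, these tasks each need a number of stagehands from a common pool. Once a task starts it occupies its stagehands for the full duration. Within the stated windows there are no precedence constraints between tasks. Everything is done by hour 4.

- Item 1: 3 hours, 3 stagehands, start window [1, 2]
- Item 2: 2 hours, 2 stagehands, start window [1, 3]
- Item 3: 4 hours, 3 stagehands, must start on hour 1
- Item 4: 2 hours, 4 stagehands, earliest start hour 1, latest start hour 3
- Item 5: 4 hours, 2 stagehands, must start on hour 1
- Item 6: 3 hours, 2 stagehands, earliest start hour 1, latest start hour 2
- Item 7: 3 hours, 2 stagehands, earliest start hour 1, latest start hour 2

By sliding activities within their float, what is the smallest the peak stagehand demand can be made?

16

Early-start (Item 1@1, Item 2@1, Item 3@1, Item 4@1, Item 5@1, Item 6@1, Item 7@1) gives peak 18: h1:18  h2:18  h3:12  h4:5.
Shift Item 4→3.
Schedule Item 1@1, Item 2@1, Item 3@1, Item 4@3, Item 5@1, Item 6@1, Item 7@1: h1:14  h2:14  h3:16  h4:9 — peak 16.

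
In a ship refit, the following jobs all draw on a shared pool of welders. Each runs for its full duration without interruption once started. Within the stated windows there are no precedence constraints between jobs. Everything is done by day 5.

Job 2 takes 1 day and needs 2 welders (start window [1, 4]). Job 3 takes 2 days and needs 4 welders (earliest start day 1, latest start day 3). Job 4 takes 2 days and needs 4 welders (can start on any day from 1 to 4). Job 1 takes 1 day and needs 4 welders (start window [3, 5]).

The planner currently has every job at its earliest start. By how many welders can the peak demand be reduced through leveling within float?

4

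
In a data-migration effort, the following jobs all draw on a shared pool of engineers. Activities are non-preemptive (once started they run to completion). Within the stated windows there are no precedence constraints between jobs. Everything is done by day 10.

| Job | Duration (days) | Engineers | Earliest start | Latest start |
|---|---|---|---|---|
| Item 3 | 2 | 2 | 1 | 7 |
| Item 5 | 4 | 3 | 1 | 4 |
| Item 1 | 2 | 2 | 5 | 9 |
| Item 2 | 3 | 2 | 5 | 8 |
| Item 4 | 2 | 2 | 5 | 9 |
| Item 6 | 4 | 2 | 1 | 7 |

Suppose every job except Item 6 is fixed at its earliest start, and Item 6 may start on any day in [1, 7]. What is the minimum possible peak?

6

Item 6@1: d1:7  d2:7  d3:5  d4:5  d5:6  d6:6  d7:2  d8:0  d9:0  d10:0 → peak 7
Item 6@2: d1:5  d2:7  d3:5  d4:5  d5:8  d6:6  d7:2  d8:0  d9:0  d10:0 → peak 8
Item 6@3: d1:5  d2:5  d3:5  d4:5  d5:8  d6:8  d7:2  d8:0  d9:0  d10:0 → peak 8
Item 6@4: d1:5  d2:5  d3:3  d4:5  d5:8  d6:8  d7:4  d8:0  d9:0  d10:0 → peak 8
Item 6@5: d1:5  d2:5  d3:3  d4:3  d5:8  d6:8  d7:4  d8:2  d9:0  d10:0 → peak 8
Item 6@6: d1:5  d2:5  d3:3  d4:3  d5:6  d6:8  d7:4  d8:2  d9:2  d10:0 → peak 8
Item 6@7: d1:5  d2:5  d3:3  d4:3  d5:6  d6:6  d7:4  d8:2  d9:2  d10:2 → peak 6
Best is Item 6@7, peak 6.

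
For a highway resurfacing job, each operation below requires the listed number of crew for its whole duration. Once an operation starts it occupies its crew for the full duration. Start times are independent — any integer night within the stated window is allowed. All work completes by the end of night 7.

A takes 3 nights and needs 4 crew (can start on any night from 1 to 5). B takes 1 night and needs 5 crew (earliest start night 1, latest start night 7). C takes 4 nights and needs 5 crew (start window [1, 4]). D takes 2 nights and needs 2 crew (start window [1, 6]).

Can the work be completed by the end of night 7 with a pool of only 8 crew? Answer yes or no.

no

The minimum achievable peak is 9; 8 < 9, so no feasible schedule stays within the cap.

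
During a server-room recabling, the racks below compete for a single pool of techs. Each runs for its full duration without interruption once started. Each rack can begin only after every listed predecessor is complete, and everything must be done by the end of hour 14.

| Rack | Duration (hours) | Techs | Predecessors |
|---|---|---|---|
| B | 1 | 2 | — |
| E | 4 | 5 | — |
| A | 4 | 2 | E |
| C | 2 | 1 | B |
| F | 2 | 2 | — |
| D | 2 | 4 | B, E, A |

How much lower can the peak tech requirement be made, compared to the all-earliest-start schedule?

Early-start peak: h1:9  h2:8  h3:6  h4:5  h5:2  h6:2  h7:2  h8:2  h9:4  h10:4  h11:0  h12:0  h13:0  h14:0 ⇒ 9.
Leveled (B@1, E@2, A@6, C@6, F@6, D@10): h1:2  h2:5  h3:5  h4:5  h5:5  h6:5  h7:5  h8:2  h9:2  h10:4  h11:4  h12:0  h13:0  h14:0 ⇒ 5.
Reduction 9 − 5 = 4.

4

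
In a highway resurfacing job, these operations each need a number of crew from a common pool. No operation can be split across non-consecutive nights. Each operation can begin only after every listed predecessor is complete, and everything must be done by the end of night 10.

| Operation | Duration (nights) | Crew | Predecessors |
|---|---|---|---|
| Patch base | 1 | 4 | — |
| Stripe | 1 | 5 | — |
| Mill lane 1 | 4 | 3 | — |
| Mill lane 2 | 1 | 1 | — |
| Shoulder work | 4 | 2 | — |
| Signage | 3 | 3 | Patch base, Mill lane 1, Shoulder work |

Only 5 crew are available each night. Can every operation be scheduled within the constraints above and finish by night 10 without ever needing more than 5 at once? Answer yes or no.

Schedule Patch base@1, Stripe@2, Mill lane 1@3, Mill lane 2@1, Shoulder work@3, Signage@7: n1:5  n2:5  n3:5  n4:5  n5:5  n6:5  n7:3  n8:3  n9:3  n10:0 — peak 5 ≤ 5.

yes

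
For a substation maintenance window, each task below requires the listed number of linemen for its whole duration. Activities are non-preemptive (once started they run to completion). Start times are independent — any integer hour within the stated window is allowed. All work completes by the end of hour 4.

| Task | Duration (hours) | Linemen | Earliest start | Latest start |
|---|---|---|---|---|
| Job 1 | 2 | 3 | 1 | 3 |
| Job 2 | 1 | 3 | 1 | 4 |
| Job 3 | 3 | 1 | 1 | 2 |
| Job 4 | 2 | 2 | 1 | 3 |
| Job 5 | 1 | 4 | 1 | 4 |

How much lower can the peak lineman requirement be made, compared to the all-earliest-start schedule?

7

Early-start peak: h1:13  h2:6  h3:1  h4:0 ⇒ 13.
Leveled (Job 1@1, Job 2@1, Job 3@2, Job 4@2, Job 5@4): h1:6  h2:6  h3:3  h4:5 ⇒ 6.
Reduction 13 − 6 = 7.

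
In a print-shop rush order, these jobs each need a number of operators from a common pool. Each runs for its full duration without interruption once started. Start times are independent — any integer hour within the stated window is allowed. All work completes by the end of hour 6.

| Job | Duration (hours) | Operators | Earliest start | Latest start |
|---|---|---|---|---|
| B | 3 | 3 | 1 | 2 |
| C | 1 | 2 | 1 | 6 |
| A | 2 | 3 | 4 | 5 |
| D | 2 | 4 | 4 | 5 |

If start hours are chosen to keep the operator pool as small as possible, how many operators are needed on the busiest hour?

7

Schedule B@1, C@1, A@4, D@4: h1:5  h2:3  h3:3  h4:7  h5:7  h6:0 — peak 7.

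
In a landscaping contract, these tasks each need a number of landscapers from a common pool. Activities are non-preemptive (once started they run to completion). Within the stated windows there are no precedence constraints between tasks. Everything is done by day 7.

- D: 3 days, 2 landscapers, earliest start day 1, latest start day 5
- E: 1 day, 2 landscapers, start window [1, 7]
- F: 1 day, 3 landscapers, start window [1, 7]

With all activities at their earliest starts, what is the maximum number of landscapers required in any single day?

Early-start schedule: D@1, E@1, F@1.
Load per day: day 1: 7, day 2: 2, day 3: 2, day 4: 0, day 5: 0, day 6: 0, day 7: 0.
Peak is 7.

7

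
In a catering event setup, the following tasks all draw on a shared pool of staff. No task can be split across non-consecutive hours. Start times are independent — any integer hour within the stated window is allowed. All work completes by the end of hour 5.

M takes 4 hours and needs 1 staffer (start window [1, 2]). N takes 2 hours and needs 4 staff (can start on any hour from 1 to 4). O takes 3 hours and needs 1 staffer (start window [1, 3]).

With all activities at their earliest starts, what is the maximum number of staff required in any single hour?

Early-start schedule: M@1, N@1, O@1.
Load per hour: hour 1: 6, hour 2: 6, hour 3: 2, hour 4: 1, hour 5: 0.
Peak is 6.

6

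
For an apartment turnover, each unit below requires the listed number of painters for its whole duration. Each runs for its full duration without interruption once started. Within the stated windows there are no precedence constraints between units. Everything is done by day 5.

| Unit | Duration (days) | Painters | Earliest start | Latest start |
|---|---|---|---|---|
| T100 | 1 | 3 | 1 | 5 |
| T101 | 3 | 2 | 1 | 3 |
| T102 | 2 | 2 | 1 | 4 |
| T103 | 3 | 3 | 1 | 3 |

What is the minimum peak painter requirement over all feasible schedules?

Early-start (T100@1, T101@1, T102@1, T103@1) gives peak 10: d1:10  d2:7  d3:5  d4:0  d5:0.
Shift T102→4, T103→2.
Schedule T100@1, T101@1, T102@4, T103@2: d1:5  d2:5  d3:5  d4:5  d5:2 — peak 5.
Total painter-days = 22 over 5 days ⇒ peak ≥ ⌈22/5⌉ = 5, so 5 is optimal.

5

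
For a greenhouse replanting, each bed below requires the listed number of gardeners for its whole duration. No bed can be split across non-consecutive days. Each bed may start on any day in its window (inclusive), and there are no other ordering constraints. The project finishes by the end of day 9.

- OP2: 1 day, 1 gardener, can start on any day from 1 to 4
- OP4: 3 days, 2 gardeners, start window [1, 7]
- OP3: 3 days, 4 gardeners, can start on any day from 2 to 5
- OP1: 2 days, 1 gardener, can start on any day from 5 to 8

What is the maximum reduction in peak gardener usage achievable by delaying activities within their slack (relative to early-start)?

Early-start peak: d1:3  d2:6  d3:6  d4:4  d5:1  d6:1  d7:0  d8:0  d9:0 ⇒ 6.
Leveled (OP2@1, OP4@1, OP3@4, OP1@7): d1:3  d2:2  d3:2  d4:4  d5:4  d6:4  d7:1  d8:1  d9:0 ⇒ 4.
Reduction 6 − 4 = 2.

2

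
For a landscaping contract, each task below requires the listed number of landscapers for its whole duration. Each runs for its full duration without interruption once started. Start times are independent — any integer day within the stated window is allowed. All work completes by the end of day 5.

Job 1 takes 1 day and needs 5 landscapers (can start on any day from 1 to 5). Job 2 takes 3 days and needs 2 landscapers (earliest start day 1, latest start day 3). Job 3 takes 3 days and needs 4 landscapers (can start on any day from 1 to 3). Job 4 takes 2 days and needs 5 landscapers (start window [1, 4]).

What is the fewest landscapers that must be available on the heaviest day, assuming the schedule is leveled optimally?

9

Early-start (Job 1@1, Job 2@1, Job 3@1, Job 4@1) gives peak 16: d1:16  d2:11  d3:6  d4:0  d5:0.
Shift Job 3→2, Job 4→4.
Schedule Job 1@1, Job 2@1, Job 3@2, Job 4@4: d1:7  d2:6  d3:6  d4:9  d5:5 — peak 9.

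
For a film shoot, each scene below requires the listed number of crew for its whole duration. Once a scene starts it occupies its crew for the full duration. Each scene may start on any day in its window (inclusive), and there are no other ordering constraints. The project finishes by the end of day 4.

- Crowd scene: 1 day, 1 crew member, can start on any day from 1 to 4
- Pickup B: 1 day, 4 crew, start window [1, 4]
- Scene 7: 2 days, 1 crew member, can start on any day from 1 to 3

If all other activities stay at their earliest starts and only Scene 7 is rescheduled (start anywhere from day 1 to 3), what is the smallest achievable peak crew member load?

5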